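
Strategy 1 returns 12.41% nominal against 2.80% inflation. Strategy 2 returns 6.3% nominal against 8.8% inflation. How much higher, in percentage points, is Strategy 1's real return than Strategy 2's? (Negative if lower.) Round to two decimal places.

Strategy 1 real return: 1.1241/1.0280 − 1 = 9.348%.
Strategy 2 real return: 1.063/1.088 − 1 = -2.298%.
Difference: 9.348 − (-2.298) = 11.646 pp.

11.65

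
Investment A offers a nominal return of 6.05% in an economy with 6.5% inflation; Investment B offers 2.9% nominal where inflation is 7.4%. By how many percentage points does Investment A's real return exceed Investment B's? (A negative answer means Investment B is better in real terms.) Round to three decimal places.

Investment A real return: 1.0605/1.065 − 1 = -0.4225%.
Investment B real return: 1.029/1.074 − 1 = -4.1899%.
Difference: -0.4225 − (-4.1899) = 3.7674 pp.

3.767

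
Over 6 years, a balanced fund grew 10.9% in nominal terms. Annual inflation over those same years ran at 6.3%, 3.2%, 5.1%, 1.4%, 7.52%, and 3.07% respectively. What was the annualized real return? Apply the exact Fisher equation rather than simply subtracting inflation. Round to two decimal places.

Cumulative inflation factor: 1.063 × 1.032 × 1.051 × 1.014 × 1.0752 × 1.0307 ≈ 1.29561.
Nominal growth factor: 1.10900. Real growth factor = 1.10900 / 1.29561 ≈ 0.85597.
Annualized: 0.85597^(1/6) − 1 ≈ -0.02559.

-2.56%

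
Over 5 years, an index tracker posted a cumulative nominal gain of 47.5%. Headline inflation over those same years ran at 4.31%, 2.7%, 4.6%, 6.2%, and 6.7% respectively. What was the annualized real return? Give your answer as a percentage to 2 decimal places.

Cumulative inflation factor: 1.0431 × 1.027 × 1.046 × 1.062 × 1.067 ≈ 1.26975.
Nominal growth factor: 1.47500. Real growth factor = 1.47500 / 1.26975 ≈ 1.16165.
Annualized: 1.16165^(1/5) − 1 ≈ 0.03042.

3.04%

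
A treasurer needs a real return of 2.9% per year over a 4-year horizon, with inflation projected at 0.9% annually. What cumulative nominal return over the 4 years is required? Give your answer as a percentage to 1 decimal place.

Required annual nominal rate: (1+2.9%)(1+0.9%) − 1 = 3.8261%.
Cumulative over 4 years: (1 + 0.038261)^4 − 1 ≈ 0.16205.

16.2%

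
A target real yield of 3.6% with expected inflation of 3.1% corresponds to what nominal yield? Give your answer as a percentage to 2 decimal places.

6.81%

By the Fisher equation, 1 + r_nom = (1 + 3.6%)(1 + 3.1%) = 1.036 × 1.031 = 1.068116.
So r_nom = 6.8116%.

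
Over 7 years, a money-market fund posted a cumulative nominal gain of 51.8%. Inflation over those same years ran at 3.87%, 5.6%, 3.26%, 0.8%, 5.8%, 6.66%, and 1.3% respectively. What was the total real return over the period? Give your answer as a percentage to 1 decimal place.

16.3%

Cumulative inflation factor: 1.0387 × 1.056 × 1.0326 × 1.008 × 1.058 × 1.0666 × 1.013 ≈ 1.30510.
Nominal growth factor: 1.51800. Real growth factor = 1.51800 / 1.30510 ≈ 1.16313.
Total real return ≈ 16.3130%.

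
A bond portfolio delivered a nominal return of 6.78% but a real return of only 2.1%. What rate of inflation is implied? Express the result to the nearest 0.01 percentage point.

4.58%

From (1+r_nom) = (1+r_real)(1+π), we get 1+π = (1 + 6.78%)/(1 + 2.1%) = 1.0678/1.021 ≈ 1.04584.
So π ≈ 4.5837%.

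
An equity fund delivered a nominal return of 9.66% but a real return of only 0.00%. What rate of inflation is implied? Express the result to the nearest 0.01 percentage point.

From (1+r_nom) = (1+r_real)(1+π), we get 1+π = (1 + 9.66%)/(1 + 0.00%) = 1.0966/1.0000 ≈ 1.09660.
So π ≈ 9.6600%.

9.66%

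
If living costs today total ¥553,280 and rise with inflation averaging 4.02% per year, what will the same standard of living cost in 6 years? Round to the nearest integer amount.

¥700,884

Cumulative price-level factor: (1+4.02%)^6 ≈ 1.2667797041.
The nominal amount required is ¥553,280 scaled up by that factor.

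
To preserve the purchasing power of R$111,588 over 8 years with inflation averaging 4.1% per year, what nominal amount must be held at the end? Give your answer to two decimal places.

Cumulative price-level factor: (1+4.1%)^8 ≈ 1.3791320018.
Multiplying R$111,588 by the price-level factor gives the future nominal sum.

R$153,894.58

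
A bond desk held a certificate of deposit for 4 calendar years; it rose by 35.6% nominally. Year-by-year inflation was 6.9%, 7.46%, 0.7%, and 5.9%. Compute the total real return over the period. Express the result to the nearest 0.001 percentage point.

Cumulative inflation factor: 1.069 × 1.0746 × 1.007 × 1.059 ≈ 1.22504.
Nominal growth factor: 1.35600. Real growth factor = 1.35600 / 1.22504 ≈ 1.10690.
Total real return ≈ 10.6903%.

10.690%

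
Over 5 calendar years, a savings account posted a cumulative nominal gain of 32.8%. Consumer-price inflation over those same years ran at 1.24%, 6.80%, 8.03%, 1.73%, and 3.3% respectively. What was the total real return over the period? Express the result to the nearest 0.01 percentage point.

Cumulative inflation factor: 1.0124 × 1.0680 × 1.0803 × 1.0173 × 1.033 ≈ 1.22749.
Nominal growth factor: 1.32800. Real growth factor = 1.32800 / 1.22749 ≈ 1.08188.
Total real return ≈ 8.1885%.

8.19%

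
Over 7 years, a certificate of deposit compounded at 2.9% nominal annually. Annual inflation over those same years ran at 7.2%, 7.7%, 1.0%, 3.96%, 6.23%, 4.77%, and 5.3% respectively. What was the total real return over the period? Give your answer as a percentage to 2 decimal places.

-14.02%

Cumulative inflation factor: 1.072 × 1.077 × 1.010 × 1.0396 × 1.0623 × 1.0477 × 1.053 ≈ 1.42073.
Nominal growth factor: 1.22154. Real growth factor = 1.22154 / 1.42073 ≈ 0.85980.
Total real return ≈ -14.0201%.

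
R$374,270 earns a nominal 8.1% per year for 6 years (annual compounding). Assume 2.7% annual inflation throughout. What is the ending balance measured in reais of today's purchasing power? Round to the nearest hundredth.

R$508,998.52

Nominal value at maturity: R$374,270 × (1 + 8.1%)^6 ≈ R$597,226.65.
Price-level factor over 6 years: (1 + 2.7%)^6 ≈ 1.1733367181.
Dividing the nominal maturity value by the price-level factor gives the value in today's money.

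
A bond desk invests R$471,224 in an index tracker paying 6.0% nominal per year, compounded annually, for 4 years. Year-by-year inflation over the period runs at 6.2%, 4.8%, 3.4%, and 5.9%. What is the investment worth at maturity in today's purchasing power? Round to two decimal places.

Nominal value at maturity: R$471,224 × (1 + 6.0%)^4 ≈ R$594,909.44.
Price-level factor over 4 years: 1.062 × 1.048 × 1.034 × 1.059 ≈ 1.2187153979.
The maturity value deflated by that factor is the answer in today's purchasing power.

R$488,144.68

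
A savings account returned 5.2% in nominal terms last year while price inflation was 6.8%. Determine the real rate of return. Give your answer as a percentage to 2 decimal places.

Real return via the Fisher equation: (1 + 5.2%)/(1 + 6.8%) − 1 = 1.052/1.068 − 1 ≈ -0.01498.

-1.50%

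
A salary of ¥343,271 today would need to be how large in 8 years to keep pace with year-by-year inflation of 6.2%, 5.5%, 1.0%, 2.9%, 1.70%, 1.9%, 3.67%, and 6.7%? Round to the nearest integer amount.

¥458,209

Cumulative price-level factor: 1.062 × 1.055 × 1.010 × 1.029 × 1.0170 × 1.019 × 1.0367 × 1.067 ≈ 1.3348312941.
Multiplying ¥343,271 by the price-level factor gives the future nominal sum.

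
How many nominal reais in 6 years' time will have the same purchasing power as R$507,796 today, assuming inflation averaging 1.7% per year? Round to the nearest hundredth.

R$561,843.02

Cumulative price-level factor: (1+1.7%)^6 ≈ 1.1064345214.
The nominal amount required is R$507,796 scaled up by that factor.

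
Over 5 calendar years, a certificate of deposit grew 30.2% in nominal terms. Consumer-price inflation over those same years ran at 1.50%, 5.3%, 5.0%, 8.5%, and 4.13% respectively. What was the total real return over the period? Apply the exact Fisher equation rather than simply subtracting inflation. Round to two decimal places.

Cumulative inflation factor: 1.0150 × 1.053 × 1.050 × 1.085 × 1.0413 ≈ 1.26791.
Nominal growth factor: 1.30200. Real growth factor = 1.30200 / 1.26791 ≈ 1.02688.
Total real return ≈ 2.6885%.

2.69%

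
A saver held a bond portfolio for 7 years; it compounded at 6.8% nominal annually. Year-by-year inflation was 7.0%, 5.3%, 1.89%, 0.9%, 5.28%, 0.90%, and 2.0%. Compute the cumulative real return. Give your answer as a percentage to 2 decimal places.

Cumulative inflation factor: 1.070 × 1.053 × 1.0189 × 1.009 × 1.0528 × 1.0090 × 1.020 ≈ 1.25508.
Nominal growth factor: 1.58489. Real growth factor = 1.58489 / 1.25508 ≈ 1.26278.
Total real return ≈ 26.2777%.

26.28%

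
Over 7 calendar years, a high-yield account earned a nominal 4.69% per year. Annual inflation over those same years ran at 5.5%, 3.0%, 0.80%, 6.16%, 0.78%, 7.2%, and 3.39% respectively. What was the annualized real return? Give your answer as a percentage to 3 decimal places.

Cumulative inflation factor: 1.055 × 1.030 × 1.0080 × 1.0616 × 1.0078 × 1.072 × 1.0339 ≈ 1.29885.
Nominal growth factor: 1.37828. Real growth factor = 1.37828 / 1.29885 ≈ 1.06115.
Annualized: 1.06115^(1/7) − 1 ≈ 0.00852.

0.852%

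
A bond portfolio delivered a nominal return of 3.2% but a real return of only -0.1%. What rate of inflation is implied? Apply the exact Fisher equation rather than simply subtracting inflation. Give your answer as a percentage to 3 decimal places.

From (1+r_nom) = (1+r_real)(1+π), we get 1+π = (1 + 3.2%)/(1 − 0.1%) = 1.032/0.999 ≈ 1.03303.
So π ≈ 3.3033%.

3.303%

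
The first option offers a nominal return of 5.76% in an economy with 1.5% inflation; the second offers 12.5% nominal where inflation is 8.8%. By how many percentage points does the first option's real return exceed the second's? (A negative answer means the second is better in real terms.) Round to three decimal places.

0.796

The first option real return: 1.0576/1.015 − 1 = 4.1970%.
The second real return: 1.125/1.088 − 1 = 3.4007%.
Difference: 4.1970 − 3.4007 = 0.7963 pp.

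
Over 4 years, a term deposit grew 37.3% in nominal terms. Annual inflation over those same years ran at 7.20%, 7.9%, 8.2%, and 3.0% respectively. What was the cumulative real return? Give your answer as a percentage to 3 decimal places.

6.510%

Cumulative inflation factor: 1.0720 × 1.079 × 1.082 × 1.030 ≈ 1.28908.
Nominal growth factor: 1.37300. Real growth factor = 1.37300 / 1.28908 ≈ 1.06510.
Total real return ≈ 6.5099%.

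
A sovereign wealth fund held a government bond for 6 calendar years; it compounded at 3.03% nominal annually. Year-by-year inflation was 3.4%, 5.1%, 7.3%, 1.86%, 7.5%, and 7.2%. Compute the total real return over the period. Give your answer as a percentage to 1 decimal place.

-12.6%

Cumulative inflation factor: 1.034 × 1.051 × 1.073 × 1.0186 × 1.075 × 1.072 ≈ 1.36877.
Nominal growth factor: 1.19614. Real growth factor = 1.19614 / 1.36877 ≈ 0.87388.
Total real return ≈ -12.6119%.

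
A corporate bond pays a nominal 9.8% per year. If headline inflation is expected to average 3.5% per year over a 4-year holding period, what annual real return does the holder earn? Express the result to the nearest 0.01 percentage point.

6.09%

With constant rates the annual real return is the same each year: (1+9.8%)/(1+3.5%) − 1 = 0.06087.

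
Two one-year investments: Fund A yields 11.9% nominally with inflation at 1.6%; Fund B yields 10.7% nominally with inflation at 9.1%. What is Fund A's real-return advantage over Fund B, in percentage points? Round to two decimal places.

Fund A real return: 1.119/1.016 − 1 = 10.138%.
Fund B real return: 1.107/1.091 − 1 = 1.467%.
Difference: 10.138 − 1.467 = 8.671 pp.

8.67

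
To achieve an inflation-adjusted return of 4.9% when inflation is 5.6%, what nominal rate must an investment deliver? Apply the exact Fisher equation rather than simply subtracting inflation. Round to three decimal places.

By the Fisher equation, 1 + r_nom = (1 + 4.9%)(1 + 5.6%) = 1.049 × 1.056 = 1.107744.
So r_nom = 10.7744%.

10.774%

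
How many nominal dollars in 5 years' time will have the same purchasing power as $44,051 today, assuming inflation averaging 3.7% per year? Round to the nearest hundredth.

Cumulative price-level factor: (1+3.7%)^5 ≈ 1.1992059701.
Multiplying $44,051 by the price-level factor gives the future nominal sum.

$52,826.22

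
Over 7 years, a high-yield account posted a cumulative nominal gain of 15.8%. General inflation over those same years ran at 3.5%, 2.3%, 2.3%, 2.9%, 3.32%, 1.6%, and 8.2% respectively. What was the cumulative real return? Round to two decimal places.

-8.53%

Cumulative inflation factor: 1.035 × 1.023 × 1.023 × 1.029 × 1.0332 × 1.016 × 1.082 ≈ 1.26594.
Nominal growth factor: 1.15800. Real growth factor = 1.15800 / 1.26594 ≈ 0.91474.
Total real return ≈ -8.5263%.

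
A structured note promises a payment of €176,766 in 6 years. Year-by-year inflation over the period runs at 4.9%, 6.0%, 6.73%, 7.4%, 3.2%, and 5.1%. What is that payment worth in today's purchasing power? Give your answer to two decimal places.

Price-level factor over 6 years: 1.049 × 1.060 × 1.0673 × 1.074 × 1.032 × 1.051 ≈ 1.3824663132.
Purchasing power today: €176,766 divided by that factor.

€127,862.79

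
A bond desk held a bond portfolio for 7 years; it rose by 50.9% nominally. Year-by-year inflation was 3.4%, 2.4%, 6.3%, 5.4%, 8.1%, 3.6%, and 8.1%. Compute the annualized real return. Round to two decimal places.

Cumulative inflation factor: 1.034 × 1.024 × 1.063 × 1.054 × 1.081 × 1.036 × 1.081 ≈ 1.43617.
Nominal growth factor: 1.50900. Real growth factor = 1.50900 / 1.43617 ≈ 1.05071.
Annualized: 1.05071^(1/7) − 1 ≈ 0.00709.

0.71%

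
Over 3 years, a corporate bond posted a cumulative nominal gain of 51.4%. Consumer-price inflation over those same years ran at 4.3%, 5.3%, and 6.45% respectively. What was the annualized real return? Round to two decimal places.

9.00%

Cumulative inflation factor: 1.043 × 1.053 × 1.0645 ≈ 1.16912.
Nominal growth factor: 1.51400. Real growth factor = 1.51400 / 1.16912 ≈ 1.29499.
Annualized: 1.29499^(1/3) − 1 ≈ 0.08999.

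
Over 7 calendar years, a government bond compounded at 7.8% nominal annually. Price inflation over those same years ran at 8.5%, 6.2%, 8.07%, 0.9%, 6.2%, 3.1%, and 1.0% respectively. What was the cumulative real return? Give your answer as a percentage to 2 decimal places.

Cumulative inflation factor: 1.085 × 1.062 × 1.0807 × 1.009 × 1.062 × 1.031 × 1.010 ≈ 1.38949.
Nominal growth factor: 1.69173. Real growth factor = 1.69173 / 1.38949 ≈ 1.21752.
Total real return ≈ 21.7520%.

21.75%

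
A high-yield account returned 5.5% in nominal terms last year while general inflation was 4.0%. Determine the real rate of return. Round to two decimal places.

Real return via the Fisher equation: (1 + 5.5%)/(1 + 4.0%) − 1 = 1.055/1.040 − 1 ≈ 0.01442.

1.44%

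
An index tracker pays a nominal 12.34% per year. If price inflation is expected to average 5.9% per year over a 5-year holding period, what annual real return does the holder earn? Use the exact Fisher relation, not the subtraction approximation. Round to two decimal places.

With constant rates the annual real return is the same each year: (1+12.34%)/(1+5.9%) − 1 = 0.06081.

6.08%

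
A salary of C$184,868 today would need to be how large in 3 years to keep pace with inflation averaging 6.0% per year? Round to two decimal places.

Cumulative price-level factor: (1+6.0%)^3 = 1.191016.
The nominal amount required is C$184,868 scaled up by that factor.

C$220,180.75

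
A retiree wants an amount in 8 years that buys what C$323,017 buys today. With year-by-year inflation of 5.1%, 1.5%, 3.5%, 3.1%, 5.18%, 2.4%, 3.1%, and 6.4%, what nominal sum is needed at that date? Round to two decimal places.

Cumulative price-level factor: 1.051 × 1.015 × 1.035 × 1.031 × 1.0518 × 1.024 × 1.031 × 1.064 ≈ 1.3449346720.
The nominal amount required is C$323,017 scaled up by that factor.

C$434,436.76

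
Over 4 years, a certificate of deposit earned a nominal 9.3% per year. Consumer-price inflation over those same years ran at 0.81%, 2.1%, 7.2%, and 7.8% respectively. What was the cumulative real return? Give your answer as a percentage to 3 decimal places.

19.988%

Cumulative inflation factor: 1.0081 × 1.021 × 1.072 × 1.078 ≈ 1.18944.
Nominal growth factor: 1.42719. Real growth factor = 1.42719 / 1.18944 ≈ 1.19988.
Total real return ≈ 19.9880%.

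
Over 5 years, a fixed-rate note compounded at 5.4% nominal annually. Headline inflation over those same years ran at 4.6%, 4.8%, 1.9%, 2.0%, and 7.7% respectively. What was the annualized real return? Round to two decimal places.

Cumulative inflation factor: 1.046 × 1.048 × 1.019 × 1.020 × 1.077 ≈ 1.22711.
Nominal growth factor: 1.30078. Real growth factor = 1.30078 / 1.22711 ≈ 1.06003.
Annualized: 1.06003^(1/5) − 1 ≈ 0.01173.

1.17%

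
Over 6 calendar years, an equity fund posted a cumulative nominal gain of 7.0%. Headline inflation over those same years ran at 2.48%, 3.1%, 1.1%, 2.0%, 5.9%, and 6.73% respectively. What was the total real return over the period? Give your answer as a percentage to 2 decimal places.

Cumulative inflation factor: 1.0248 × 1.031 × 1.011 × 1.020 × 1.059 × 1.0673 ≈ 1.23149.
Nominal growth factor: 1.07000. Real growth factor = 1.07000 / 1.23149 ≈ 0.86886.
Total real return ≈ -13.1135%.

-13.11%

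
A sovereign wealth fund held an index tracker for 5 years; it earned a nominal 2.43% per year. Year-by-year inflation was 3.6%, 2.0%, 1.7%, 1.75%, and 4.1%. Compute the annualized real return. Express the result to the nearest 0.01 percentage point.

-0.19%

Cumulative inflation factor: 1.036 × 1.020 × 1.017 × 1.0175 × 1.041 ≈ 1.13832.
Nominal growth factor: 1.12755. Real growth factor = 1.12755 / 1.13832 ≈ 0.99054.
Annualized: 0.99054^(1/5) − 1 ≈ -0.00190.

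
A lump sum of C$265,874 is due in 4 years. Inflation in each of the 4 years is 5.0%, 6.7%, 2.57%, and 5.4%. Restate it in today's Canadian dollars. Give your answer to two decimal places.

C$219,513.47

Price-level factor over 4 years: 1.050 × 1.067 × 1.0257 × 1.054 ≈ 1.2111967167.
Purchasing power today: C$265,874 divided by that factor.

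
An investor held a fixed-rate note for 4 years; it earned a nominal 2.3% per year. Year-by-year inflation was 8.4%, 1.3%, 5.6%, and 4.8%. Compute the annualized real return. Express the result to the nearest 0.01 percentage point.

-2.57%

Cumulative inflation factor: 1.084 × 1.013 × 1.056 × 1.048 ≈ 1.21525.
Nominal growth factor: 1.09522. Real growth factor = 1.09522 / 1.21525 ≈ 0.90124.
Annualized: 0.90124^(1/4) − 1 ≈ -0.02566.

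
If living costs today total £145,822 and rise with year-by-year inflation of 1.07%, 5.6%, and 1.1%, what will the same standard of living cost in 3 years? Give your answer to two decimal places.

Cumulative price-level factor: 1.0107 × 1.056 × 1.011 = 1.0790394912.
The nominal amount required is £145,822 scaled up by that factor.

£157,347.70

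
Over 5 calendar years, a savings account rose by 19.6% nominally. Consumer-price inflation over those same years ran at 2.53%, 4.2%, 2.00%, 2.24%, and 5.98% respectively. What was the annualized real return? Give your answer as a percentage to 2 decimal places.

Cumulative inflation factor: 1.0253 × 1.042 × 1.0200 × 1.0224 × 1.0598 ≈ 1.18077.
Nominal growth factor: 1.19600. Real growth factor = 1.19600 / 1.18077 ≈ 1.01290.
Annualized: 1.01290^(1/5) − 1 ≈ 0.00257.

0.26%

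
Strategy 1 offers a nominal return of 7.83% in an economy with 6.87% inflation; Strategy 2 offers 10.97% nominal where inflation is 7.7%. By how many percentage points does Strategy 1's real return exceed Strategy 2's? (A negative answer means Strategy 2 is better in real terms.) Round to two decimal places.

-2.14

Strategy 1 real return: 1.0783/1.0687 − 1 = 0.898%.
Strategy 2 real return: 1.1097/1.077 − 1 = 3.036%.
Difference: 0.898 − 3.036 = -2.138 pp.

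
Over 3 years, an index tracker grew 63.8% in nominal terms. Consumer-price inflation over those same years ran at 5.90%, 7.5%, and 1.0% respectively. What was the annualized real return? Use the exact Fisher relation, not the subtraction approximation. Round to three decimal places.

Cumulative inflation factor: 1.0590 × 1.075 × 1.010 ≈ 1.14981.
Nominal growth factor: 1.63800. Real growth factor = 1.63800 / 1.14981 ≈ 1.42458.
Annualized: 1.42458^(1/3) − 1 ≈ 0.12520.

12.520%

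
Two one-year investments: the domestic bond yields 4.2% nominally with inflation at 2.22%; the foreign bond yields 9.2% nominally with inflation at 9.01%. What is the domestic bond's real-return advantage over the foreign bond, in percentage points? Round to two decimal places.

1.76

The domestic bond real return: 1.042/1.0222 − 1 = 1.937%.
The foreign bond real return: 1.092/1.0901 − 1 = 0.174%.
Difference: 1.937 − 0.174 = 1.763 pp.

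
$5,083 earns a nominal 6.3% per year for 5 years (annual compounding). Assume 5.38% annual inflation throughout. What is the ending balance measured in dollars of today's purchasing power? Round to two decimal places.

Nominal value at maturity: $5,083 × (1 + 6.3%)^5 ≈ $6,899.00.
Price-level factor over 5 years: (1 + 5.38%)^5 ≈ 1.2995439484.
The maturity value deflated by that factor is the answer in today's purchasing power.

$5,308.79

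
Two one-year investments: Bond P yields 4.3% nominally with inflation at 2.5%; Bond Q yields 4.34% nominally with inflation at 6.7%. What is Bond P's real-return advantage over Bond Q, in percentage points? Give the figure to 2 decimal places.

Bond P real return: 1.043/1.025 − 1 = 1.756%.
Bond Q real return: 1.0434/1.067 − 1 = -2.212%.
Difference: 1.756 − (-2.212) = 3.968 pp.

3.97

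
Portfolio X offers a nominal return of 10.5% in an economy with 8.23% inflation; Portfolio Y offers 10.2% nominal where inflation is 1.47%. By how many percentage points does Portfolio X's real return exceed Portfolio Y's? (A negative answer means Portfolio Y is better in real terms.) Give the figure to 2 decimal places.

Portfolio X real return: 1.105/1.0823 − 1 = 2.097%.
Portfolio Y real return: 1.102/1.0147 − 1 = 8.604%.
Difference: 2.097 − 8.604 = -6.507 pp.

-6.51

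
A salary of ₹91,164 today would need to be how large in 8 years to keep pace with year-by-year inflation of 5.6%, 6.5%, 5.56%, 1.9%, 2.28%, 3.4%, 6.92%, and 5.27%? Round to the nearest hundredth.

₹131,275.99

Cumulative price-level factor: 1.056 × 1.065 × 1.0556 × 1.019 × 1.0228 × 1.034 × 1.0692 × 1.0527 ≈ 1.4399981119.
The nominal amount required is ₹91,164 scaled up by that factor.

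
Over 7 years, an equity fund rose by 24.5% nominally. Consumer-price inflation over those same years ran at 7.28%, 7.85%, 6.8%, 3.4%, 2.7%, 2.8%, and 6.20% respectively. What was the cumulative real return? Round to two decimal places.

Cumulative inflation factor: 1.0728 × 1.0785 × 1.068 × 1.034 × 1.027 × 1.028 × 1.0620 ≈ 1.43258.
Nominal growth factor: 1.24500. Real growth factor = 1.24500 / 1.43258 ≈ 0.86906.
Total real return ≈ -13.0938%.

-13.09%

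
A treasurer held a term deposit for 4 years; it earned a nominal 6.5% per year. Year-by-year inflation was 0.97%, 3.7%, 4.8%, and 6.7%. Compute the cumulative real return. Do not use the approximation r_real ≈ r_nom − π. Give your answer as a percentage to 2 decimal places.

9.88%

Cumulative inflation factor: 1.0097 × 1.037 × 1.048 × 1.067 ≈ 1.17084.
Nominal growth factor: 1.28647. Real growth factor = 1.28647 / 1.17084 ≈ 1.09876.
Total real return ≈ 9.8757%.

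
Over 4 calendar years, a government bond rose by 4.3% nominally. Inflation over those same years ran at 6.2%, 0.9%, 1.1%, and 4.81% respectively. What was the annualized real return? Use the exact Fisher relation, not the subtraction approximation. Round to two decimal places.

Cumulative inflation factor: 1.062 × 1.009 × 1.011 × 1.0481 ≈ 1.13545.
Nominal growth factor: 1.04300. Real growth factor = 1.04300 / 1.13545 ≈ 0.91858.
Annualized: 0.91858^(1/4) − 1 ≈ -0.02101.

-2.10%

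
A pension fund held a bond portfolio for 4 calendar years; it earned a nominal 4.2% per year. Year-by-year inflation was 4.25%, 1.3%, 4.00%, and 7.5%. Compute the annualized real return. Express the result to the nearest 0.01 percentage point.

-0.04%

Cumulative inflation factor: 1.0425 × 1.013 × 1.0400 × 1.075 ≈ 1.18067.
Nominal growth factor: 1.17888. Real growth factor = 1.17888 / 1.18067 ≈ 0.99849.
Annualized: 0.99849^(1/4) − 1 ≈ -0.00038.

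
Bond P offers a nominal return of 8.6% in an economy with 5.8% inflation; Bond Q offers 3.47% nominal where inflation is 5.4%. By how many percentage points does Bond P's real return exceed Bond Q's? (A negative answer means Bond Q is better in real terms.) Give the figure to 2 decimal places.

4.48

Bond P real return: 1.086/1.058 − 1 = 2.647%.
Bond Q real return: 1.0347/1.054 − 1 = -1.831%.
Difference: 2.647 − (-1.831) = 4.478 pp.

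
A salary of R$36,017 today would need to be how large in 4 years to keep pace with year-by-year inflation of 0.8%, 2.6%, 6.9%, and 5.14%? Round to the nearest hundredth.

Cumulative price-level factor: 1.008 × 1.026 × 1.069 × 1.0514 ≈ 1.1623945653.
The nominal amount required is R$36,017 scaled up by that factor.

R$41,865.97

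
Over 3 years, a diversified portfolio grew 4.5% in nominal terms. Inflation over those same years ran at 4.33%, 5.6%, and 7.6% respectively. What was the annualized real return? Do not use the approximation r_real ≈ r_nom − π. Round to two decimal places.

-4.12%

Cumulative inflation factor: 1.0433 × 1.056 × 1.076 ≈ 1.18546.
Nominal growth factor: 1.04500. Real growth factor = 1.04500 / 1.18546 ≈ 0.88152.
Annualized: 0.88152^(1/3) − 1 ≈ -0.04117.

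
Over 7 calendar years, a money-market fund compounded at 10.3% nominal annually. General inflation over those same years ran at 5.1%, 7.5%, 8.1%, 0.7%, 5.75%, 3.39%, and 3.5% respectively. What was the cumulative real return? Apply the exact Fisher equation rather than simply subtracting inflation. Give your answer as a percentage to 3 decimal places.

42.713%

Cumulative inflation factor: 1.051 × 1.075 × 1.081 × 1.007 × 1.0575 × 1.0339 × 1.035 ≈ 1.39176.
Nominal growth factor: 1.98623. Real growth factor = 1.98623 / 1.39176 ≈ 1.42713.
Total real return ≈ 42.7128%.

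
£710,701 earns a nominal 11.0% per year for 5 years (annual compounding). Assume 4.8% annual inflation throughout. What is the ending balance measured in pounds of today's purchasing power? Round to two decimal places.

Nominal value at maturity: £710,701 × (1 + 11.0%)^5 ≈ £1,197,572.52.
Price-level factor over 5 years: (1 + 4.8%)^5 ≈ 1.2641727169.
The maturity value deflated by that factor is the answer in today's purchasing power.

£947,317.17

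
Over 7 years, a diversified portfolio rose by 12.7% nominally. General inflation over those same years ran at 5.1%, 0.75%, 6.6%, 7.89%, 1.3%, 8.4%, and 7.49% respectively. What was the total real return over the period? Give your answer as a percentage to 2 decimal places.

Cumulative inflation factor: 1.051 × 1.0075 × 1.066 × 1.0789 × 1.013 × 1.084 × 1.0749 ≈ 1.43745.
Nominal growth factor: 1.12700. Real growth factor = 1.12700 / 1.43745 ≈ 0.78403.
Total real return ≈ -21.5973%.

-21.60%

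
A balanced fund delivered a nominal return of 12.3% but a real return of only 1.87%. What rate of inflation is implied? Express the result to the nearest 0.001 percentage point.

From (1+r_nom) = (1+r_real)(1+π), we get 1+π = (1 + 12.3%)/(1 + 1.87%) = 1.123/1.0187 ≈ 1.10239.
So π ≈ 10.2385%.

10.239%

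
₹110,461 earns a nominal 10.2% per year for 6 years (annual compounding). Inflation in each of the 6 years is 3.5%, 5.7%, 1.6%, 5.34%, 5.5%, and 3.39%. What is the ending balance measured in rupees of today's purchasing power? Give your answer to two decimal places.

Nominal value at maturity: ₹110,461 × (1 + 10.2%)^6 ≈ ₹197,832.91.
Price-level factor over 6 years: 1.035 × 1.057 × 1.016 × 1.0534 × 1.055 × 1.0339 ≈ 1.2771248460.
Dividing the nominal maturity value by the price-level factor gives the value in today's money.

₹154,904.91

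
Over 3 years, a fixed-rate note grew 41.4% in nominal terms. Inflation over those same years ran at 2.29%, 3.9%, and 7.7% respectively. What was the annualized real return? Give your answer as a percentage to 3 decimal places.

Cumulative inflation factor: 1.0229 × 1.039 × 1.077 ≈ 1.14463.
Nominal growth factor: 1.41400. Real growth factor = 1.41400 / 1.14463 ≈ 1.23534.
Annualized: 1.23534^(1/3) − 1 ≈ 0.07299.

7.299%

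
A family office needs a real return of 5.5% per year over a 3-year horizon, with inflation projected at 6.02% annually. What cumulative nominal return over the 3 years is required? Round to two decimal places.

39.93%

Required annual nominal rate: (1+5.5%)(1+6.02%) − 1 = 11.8511%.
Cumulative over 3 years: (1 + 0.118511)^3 − 1 ≈ 0.39933.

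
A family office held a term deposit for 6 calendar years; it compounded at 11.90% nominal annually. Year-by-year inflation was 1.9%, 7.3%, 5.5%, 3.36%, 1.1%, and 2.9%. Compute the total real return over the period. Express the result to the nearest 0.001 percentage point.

58.283%

Cumulative inflation factor: 1.019 × 1.073 × 1.055 × 1.0336 × 1.011 × 1.029 ≈ 1.24035.
Nominal growth factor: 1.96327. Real growth factor = 1.96327 / 1.24035 ≈ 1.58283.
Total real return ≈ 58.2833%.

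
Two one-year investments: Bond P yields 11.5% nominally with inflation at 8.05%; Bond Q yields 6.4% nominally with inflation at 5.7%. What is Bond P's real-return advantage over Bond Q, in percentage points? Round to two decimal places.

2.53

Bond P real return: 1.115/1.0805 − 1 = 3.193%.
Bond Q real return: 1.064/1.057 − 1 = 0.662%.
Difference: 3.193 − 0.662 = 2.531 pp.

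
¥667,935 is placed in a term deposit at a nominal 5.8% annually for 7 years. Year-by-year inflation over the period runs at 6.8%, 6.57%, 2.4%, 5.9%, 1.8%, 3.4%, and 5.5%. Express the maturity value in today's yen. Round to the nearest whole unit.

¥723,121

Nominal value at maturity: ¥667,935 × (1 + 5.8%)^7 ≈ ¥991,137.
Price-level factor over 7 years: 1.068 × 1.0657 × 1.024 × 1.059 × 1.018 × 1.034 × 1.055 ≈ 1.3706384527.
The maturity value deflated by that factor is the answer in today's purchasing power.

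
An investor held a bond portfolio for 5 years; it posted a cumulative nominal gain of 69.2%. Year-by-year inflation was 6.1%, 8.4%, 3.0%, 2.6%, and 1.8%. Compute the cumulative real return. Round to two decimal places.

Cumulative inflation factor: 1.061 × 1.084 × 1.030 × 1.026 × 1.018 ≈ 1.23731.
Nominal growth factor: 1.69200. Real growth factor = 1.69200 / 1.23731 ≈ 1.36749.
Total real return ≈ 36.7487%.

36.75%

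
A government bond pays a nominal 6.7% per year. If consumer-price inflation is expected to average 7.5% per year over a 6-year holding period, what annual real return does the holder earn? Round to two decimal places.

With constant rates the annual real return is the same each year: (1+6.7%)/(1+7.5%) − 1 = -0.00744.

-0.74%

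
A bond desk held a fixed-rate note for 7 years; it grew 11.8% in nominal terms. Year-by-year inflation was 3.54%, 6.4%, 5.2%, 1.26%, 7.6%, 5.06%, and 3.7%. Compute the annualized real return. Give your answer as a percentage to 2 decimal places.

-2.92%

Cumulative inflation factor: 1.0354 × 1.064 × 1.052 × 1.0126 × 1.076 × 1.0506 × 1.037 ≈ 1.37573.
Nominal growth factor: 1.11800. Real growth factor = 1.11800 / 1.37573 ≈ 0.81266.
Annualized: 0.81266^(1/7) − 1 ≈ -0.02920.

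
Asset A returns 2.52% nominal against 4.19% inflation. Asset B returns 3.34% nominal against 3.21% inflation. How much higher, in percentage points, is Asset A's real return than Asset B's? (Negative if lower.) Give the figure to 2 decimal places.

-1.73

Asset A real return: 1.0252/1.0419 − 1 = -1.603%.
Asset B real return: 1.0334/1.0321 − 1 = 0.126%.
Difference: -1.603 − 0.126 = -1.729 pp.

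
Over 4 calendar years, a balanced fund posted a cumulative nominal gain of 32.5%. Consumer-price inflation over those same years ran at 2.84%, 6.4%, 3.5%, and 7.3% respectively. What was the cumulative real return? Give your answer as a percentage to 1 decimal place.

9.0%

Cumulative inflation factor: 1.0284 × 1.064 × 1.035 × 1.073 ≈ 1.21519.
Nominal growth factor: 1.32500. Real growth factor = 1.32500 / 1.21519 ≈ 1.09037.
Total real return ≈ 9.0366%.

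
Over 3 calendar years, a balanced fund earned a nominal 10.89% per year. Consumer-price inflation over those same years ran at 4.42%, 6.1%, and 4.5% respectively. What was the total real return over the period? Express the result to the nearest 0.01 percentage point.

Cumulative inflation factor: 1.0442 × 1.061 × 1.045 ≈ 1.15775.
Nominal growth factor: 1.36357. Real growth factor = 1.36357 / 1.15775 ≈ 1.17777.
Total real return ≈ 17.7774%.

17.78%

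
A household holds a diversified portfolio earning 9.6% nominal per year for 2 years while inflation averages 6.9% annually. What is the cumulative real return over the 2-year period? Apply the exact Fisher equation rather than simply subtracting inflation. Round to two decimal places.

The annual real rate is (1+9.6%)/(1+6.9%) − 1 = 2.5257%.
Compounded over 2 years: (1 + 0.025257)^2 − 1 ≈ 0.05115.

5.12%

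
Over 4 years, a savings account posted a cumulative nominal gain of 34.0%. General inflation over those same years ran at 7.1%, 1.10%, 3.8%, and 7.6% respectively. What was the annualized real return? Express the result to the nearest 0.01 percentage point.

2.60%

Cumulative inflation factor: 1.071 × 1.0110 × 1.038 × 1.076 ≈ 1.20935.
Nominal growth factor: 1.34000. Real growth factor = 1.34000 / 1.20935 ≈ 1.10804.
Annualized: 1.10804^(1/4) − 1 ≈ 0.02598.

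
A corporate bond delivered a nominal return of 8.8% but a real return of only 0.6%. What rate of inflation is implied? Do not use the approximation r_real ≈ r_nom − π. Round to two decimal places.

8.15%

From (1+r_nom) = (1+r_real)(1+π), we get 1+π = (1 + 8.8%)/(1 + 0.6%) = 1.088/1.006 ≈ 1.08151.
So π ≈ 8.1511%.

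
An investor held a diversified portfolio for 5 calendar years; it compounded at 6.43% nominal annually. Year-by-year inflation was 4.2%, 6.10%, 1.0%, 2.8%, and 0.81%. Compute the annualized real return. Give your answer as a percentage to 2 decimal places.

Cumulative inflation factor: 1.042 × 1.0610 × 1.010 × 1.028 × 1.0081 ≈ 1.15718.
Nominal growth factor: 1.36559. Real growth factor = 1.36559 / 1.15718 ≈ 1.18010.
Annualized: 1.18010^(1/5) − 1 ≈ 0.03367.

3.37%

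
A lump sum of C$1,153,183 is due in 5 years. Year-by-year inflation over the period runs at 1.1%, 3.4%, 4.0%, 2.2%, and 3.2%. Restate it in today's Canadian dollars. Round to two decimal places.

Price-level factor over 5 years: 1.011 × 1.034 × 1.040 × 1.022 × 1.032 ≈ 1.1466625449.
Purchasing power today: C$1,153,183 divided by that factor.

C$1,005,686.46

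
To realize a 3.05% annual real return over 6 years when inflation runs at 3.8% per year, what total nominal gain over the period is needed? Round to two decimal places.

49.79%

Required annual nominal rate: (1+3.05%)(1+3.8%) − 1 = 6.9659%.
Cumulative over 6 years: (1 + 0.069659)^6 − 1 ≈ 0.49786.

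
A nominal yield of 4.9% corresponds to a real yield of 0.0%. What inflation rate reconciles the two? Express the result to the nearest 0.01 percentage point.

From (1+r_nom) = (1+r_real)(1+π), we get 1+π = (1 + 4.9%)/(1 + 0.0%) = 1.049/1.000 ≈ 1.04900.
So π ≈ 4.9000%.

4.90%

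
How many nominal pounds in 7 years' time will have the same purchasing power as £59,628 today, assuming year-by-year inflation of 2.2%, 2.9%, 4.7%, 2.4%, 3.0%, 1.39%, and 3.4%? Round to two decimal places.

£72,596.56

Cumulative price-level factor: 1.022 × 1.029 × 1.047 × 1.024 × 1.030 × 1.0139 × 1.034 ≈ 1.2174911007.
The nominal amount required is £59,628 scaled up by that factor.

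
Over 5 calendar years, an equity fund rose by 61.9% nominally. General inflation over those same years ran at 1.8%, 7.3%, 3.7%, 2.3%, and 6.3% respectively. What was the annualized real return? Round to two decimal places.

5.62%

Cumulative inflation factor: 1.018 × 1.073 × 1.037 × 1.023 × 1.063 ≈ 1.23179.
Nominal growth factor: 1.61900. Real growth factor = 1.61900 / 1.23179 ≈ 1.31435.
Annualized: 1.31435^(1/5) − 1 ≈ 0.05619.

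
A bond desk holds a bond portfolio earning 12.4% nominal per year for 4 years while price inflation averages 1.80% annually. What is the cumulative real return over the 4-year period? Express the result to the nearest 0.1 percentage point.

48.6%

The annual real rate is (1+12.4%)/(1+1.80%) − 1 = 10.4126%.
Compounded over 4 years: (1 + 0.104126)^4 − 1 ≈ 0.48619.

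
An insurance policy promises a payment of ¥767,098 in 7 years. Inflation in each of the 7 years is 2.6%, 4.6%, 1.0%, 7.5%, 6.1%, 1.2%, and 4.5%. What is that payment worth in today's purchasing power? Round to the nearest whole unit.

¥586,718

Price-level factor over 7 years: 1.026 × 1.046 × 1.010 × 1.075 × 1.061 × 1.012 × 1.045 ≈ 1.3074379002.
Purchasing power today: ¥767,098 divided by that factor.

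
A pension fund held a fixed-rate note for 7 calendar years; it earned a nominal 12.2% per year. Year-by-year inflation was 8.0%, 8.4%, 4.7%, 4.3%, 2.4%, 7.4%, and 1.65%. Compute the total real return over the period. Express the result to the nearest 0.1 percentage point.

Cumulative inflation factor: 1.080 × 1.084 × 1.047 × 1.043 × 1.024 × 1.074 × 1.0165 ≈ 1.42921.
Nominal growth factor: 2.23846. Real growth factor = 2.23846 / 1.42921 ≈ 1.56623.
Total real return ≈ 56.6226%.

56.6%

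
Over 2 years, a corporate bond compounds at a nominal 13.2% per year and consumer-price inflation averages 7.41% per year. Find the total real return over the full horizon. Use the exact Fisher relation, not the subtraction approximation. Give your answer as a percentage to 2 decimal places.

11.07%

The annual real rate is (1+13.2%)/(1+7.41%) − 1 = 5.3906%.
Compounded over 2 years: (1 + 0.053906)^2 − 1 ≈ 0.11072.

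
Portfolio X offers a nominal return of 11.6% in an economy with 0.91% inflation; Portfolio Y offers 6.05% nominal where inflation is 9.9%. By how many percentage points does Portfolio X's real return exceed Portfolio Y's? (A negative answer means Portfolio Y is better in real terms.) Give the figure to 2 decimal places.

14.10

Portfolio X real return: 1.116/1.0091 − 1 = 10.594%.
Portfolio Y real return: 1.0605/1.099 − 1 = -3.503%.
Difference: 10.594 − (-3.503) = 14.097 pp.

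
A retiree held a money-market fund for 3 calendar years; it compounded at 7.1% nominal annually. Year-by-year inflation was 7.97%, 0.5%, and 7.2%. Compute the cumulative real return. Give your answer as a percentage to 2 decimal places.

5.61%

Cumulative inflation factor: 1.0797 × 1.005 × 1.072 ≈ 1.16323.
Nominal growth factor: 1.22848. Real growth factor = 1.22848 / 1.16323 ≈ 1.05610.
Total real return ≈ 5.6099%.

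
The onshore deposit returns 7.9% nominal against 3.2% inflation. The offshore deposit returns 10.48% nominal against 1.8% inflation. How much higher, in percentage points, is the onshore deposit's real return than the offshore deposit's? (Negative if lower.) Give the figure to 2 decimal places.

-3.97

The onshore deposit real return: 1.079/1.032 − 1 = 4.554%.
The offshore deposit real return: 1.1048/1.018 − 1 = 8.527%.
Difference: 4.554 − 8.527 = -3.973 pp.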